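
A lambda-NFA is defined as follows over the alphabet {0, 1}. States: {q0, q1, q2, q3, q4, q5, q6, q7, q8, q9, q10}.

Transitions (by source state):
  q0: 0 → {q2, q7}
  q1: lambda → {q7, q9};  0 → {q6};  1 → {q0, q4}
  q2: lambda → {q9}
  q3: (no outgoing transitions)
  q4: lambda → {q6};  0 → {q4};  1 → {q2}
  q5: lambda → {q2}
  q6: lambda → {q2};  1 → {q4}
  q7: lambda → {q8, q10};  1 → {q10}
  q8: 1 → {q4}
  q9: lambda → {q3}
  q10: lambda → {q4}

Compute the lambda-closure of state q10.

Start with {q10}.
From q10 via lambda: add q4.
From q4 via lambda: add q6.
From q6 via lambda: add q2.
From q2 via lambda: add q9.
From q9 via lambda: add q3.
No new states can be added; the closed set is {q2, q3, q4, q6, q9, q10}.

{q2, q3, q4, q6, q9, q10}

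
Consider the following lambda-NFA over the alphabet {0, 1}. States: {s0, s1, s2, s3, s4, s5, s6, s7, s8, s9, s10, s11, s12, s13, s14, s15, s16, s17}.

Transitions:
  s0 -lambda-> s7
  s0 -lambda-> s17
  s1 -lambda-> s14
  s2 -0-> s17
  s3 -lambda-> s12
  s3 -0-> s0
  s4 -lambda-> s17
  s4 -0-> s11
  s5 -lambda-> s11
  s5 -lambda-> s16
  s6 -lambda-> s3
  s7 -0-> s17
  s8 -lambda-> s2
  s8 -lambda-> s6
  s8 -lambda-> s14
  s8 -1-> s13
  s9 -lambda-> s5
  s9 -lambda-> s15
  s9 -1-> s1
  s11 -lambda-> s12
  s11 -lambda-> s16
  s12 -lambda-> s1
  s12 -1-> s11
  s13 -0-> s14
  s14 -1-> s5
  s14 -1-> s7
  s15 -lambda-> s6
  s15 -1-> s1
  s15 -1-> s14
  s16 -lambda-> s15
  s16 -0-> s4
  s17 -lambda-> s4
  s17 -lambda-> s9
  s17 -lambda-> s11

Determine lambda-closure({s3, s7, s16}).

{s1, s3, s6, s7, s12, s14, s15, s16}

Start with {s3, s7, s16}.
From s3 via lambda: add s12.
From s16 via lambda: add s15.
From s12 via lambda: add s1.
From s15 via lambda: add s6.
From s1 via lambda: add s14.
No new states can be added; the closed set is {s1, s3, s6, s7, s12, s14, s15, s16}.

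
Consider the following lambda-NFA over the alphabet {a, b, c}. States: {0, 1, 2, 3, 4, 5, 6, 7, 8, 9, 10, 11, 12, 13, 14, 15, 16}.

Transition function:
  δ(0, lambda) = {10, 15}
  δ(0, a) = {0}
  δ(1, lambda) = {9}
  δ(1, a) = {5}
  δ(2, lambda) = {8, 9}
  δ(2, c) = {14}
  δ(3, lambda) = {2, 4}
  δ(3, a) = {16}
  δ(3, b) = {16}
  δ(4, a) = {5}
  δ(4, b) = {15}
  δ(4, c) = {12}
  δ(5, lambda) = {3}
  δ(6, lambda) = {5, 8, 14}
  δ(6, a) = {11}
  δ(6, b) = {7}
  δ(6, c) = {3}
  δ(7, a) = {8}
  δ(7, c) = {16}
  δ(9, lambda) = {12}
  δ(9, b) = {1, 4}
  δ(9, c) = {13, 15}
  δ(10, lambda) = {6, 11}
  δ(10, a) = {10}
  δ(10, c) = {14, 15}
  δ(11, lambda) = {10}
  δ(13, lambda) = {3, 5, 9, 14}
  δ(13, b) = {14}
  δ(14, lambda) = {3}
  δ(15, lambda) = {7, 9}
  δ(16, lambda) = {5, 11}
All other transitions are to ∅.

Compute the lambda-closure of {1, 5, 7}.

{1, 2, 3, 4, 5, 7, 8, 9, 12}

Start with {1, 5, 7}.
From 1 via lambda: add 9.
From 5 via lambda: add 3.
From 3 via lambda: add 2, 4.
From 9 via lambda: add 12.
From 2 via lambda: add 8.
No new states can be added; the closed set is {1, 2, 3, 4, 5, 7, 8, 9, 12}.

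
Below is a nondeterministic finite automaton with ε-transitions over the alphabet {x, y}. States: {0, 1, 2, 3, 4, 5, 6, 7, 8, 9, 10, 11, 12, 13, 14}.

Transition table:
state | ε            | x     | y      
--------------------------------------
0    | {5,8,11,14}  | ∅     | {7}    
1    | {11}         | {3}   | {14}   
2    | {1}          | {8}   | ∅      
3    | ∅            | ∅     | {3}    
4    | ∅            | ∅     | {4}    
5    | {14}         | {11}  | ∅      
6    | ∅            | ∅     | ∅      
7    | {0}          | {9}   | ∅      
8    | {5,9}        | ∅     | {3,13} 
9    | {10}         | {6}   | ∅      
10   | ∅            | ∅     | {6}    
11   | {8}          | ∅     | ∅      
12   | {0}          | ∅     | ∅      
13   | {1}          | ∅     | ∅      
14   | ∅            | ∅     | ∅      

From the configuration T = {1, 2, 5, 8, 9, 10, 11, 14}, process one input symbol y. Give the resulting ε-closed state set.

{1, 3, 5, 6, 8, 9, 10, 11, 13, 14}

1 on y → {14}.
8 on y → {3, 13}.
10 on y → {6}.
No y-transition from 2, 5, 9, 11, 14.
Union after reading y: {3, 6, 13, 14}.
Now take the ε-closure:
From 13 via ε: add 1.
From 1 via ε: add 11.
From 11 via ε: add 8.
From 8 via ε: add 5, 9.
From 9 via ε: add 10.
No new states can be added; the closed set is {1, 3, 5, 6, 8, 9, 10, 11, 13, 14}.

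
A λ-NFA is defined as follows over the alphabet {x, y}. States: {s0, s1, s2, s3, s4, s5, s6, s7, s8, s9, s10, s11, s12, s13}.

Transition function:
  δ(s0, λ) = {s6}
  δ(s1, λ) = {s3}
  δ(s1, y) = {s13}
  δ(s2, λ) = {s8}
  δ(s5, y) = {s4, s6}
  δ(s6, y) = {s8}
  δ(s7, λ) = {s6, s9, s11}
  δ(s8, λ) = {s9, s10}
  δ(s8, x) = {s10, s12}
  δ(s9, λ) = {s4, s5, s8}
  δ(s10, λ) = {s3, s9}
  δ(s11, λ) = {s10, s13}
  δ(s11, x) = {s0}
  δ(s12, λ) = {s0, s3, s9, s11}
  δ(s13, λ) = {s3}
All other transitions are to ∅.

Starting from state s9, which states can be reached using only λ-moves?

{s3, s4, s5, s8, s9, s10}

Start with {s9}.
From s9 via λ: add s4, s5, s8.
From s8 via λ: add s10.
From s10 via λ: add s3.
No new states can be added; the closed set is {s3, s4, s5, s8, s9, s10}.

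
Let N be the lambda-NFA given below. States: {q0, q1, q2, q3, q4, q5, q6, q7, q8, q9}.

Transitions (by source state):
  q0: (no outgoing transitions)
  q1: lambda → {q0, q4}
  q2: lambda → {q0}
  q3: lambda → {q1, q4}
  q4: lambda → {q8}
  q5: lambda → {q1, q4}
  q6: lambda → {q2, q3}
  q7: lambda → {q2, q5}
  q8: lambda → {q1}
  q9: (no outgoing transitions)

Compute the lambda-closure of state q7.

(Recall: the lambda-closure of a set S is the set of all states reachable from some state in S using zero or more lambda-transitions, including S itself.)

{q0, q1, q2, q4, q5, q7, q8}

Start with {q7}.
From q7 via lambda: add q2, q5.
From q2 via lambda: add q0.
From q5 via lambda: add q1, q4.
From q4 via lambda: add q8.
No new states can be added; the closed set is {q0, q1, q2, q4, q5, q7, q8}.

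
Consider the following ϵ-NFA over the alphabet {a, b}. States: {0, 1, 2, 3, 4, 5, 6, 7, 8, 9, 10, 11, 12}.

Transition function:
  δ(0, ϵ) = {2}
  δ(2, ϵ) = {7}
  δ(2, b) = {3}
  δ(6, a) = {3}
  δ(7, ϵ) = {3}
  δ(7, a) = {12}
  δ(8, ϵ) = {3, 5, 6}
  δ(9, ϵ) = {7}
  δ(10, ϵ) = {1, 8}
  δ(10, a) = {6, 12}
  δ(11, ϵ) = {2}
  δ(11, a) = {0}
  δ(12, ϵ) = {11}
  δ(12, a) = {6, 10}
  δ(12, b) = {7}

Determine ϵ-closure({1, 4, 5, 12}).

{1, 2, 3, 4, 5, 7, 11, 12}

Start with {1, 4, 5, 12}.
From 12 via ϵ: add 11.
From 11 via ϵ: add 2.
From 2 via ϵ: add 7.
From 7 via ϵ: add 3.
No new states can be added; the closed set is {1, 2, 3, 4, 5, 7, 11, 12}.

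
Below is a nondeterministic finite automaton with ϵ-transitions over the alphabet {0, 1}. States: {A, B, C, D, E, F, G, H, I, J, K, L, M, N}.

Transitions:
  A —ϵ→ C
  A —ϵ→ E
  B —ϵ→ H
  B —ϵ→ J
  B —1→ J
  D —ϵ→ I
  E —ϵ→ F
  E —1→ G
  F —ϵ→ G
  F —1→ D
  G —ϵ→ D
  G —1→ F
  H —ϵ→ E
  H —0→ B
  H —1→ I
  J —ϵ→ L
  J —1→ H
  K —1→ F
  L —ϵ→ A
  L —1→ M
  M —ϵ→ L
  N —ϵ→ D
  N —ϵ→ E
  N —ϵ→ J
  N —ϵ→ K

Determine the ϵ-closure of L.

{A, C, D, E, F, G, I, L}

Start with {L}.
From L via ϵ: add A.
From A via ϵ: add C, E.
From E via ϵ: add F.
From F via ϵ: add G.
From G via ϵ: add D.
From D via ϵ: add I.
No new states can be added; the closed set is {A, C, D, E, F, G, I, L}.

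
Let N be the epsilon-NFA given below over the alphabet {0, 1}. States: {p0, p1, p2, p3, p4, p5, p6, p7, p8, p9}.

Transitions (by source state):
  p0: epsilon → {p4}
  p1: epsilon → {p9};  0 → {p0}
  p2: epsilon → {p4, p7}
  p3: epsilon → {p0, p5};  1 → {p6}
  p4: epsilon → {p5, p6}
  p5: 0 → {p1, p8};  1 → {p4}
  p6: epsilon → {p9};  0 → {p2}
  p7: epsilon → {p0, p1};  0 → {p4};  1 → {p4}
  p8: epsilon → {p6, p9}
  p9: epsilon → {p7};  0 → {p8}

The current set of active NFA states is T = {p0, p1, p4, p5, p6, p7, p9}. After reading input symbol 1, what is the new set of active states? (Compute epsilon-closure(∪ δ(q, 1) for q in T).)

p5 on 1 → {p4}.
p7 on 1 → {p4}.
No 1-transition from p0, p1, p4, p6, p9.
Union after reading 1: {p4}.
Now take the epsilon-closure:
From p4 via epsilon: add p5, p6.
From p6 via epsilon: add p9.
From p9 via epsilon: add p7.
From p7 via epsilon: add p0, p1.
No new states can be added; the closed set is {p0, p1, p4, p5, p6, p7, p9}.

{p0, p1, p4, p5, p6, p7, p9}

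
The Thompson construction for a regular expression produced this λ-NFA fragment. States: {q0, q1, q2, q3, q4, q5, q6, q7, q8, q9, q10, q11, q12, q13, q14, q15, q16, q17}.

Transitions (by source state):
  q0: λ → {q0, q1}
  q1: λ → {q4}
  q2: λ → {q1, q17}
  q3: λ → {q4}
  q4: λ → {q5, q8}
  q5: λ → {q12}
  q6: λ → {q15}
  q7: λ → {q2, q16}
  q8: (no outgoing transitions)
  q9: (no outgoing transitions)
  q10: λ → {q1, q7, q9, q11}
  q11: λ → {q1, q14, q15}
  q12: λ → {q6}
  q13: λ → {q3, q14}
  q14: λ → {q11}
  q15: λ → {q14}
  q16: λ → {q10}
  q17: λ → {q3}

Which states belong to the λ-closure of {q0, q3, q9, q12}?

Start with {q0, q3, q9, q12}.
From q0 via λ: add q1.
From q3 via λ: add q4.
From q12 via λ: add q6.
From q4 via λ: add q5, q8.
From q6 via λ: add q15.
From q15 via λ: add q14.
From q14 via λ: add q11.
No new states can be added; the closed set is {q0, q1, q3, q4, q5, q6, q8, q9, q11, q12, q14, q15}.

{q0, q1, q3, q4, q5, q6, q8, q9, q11, q12, q14, q15}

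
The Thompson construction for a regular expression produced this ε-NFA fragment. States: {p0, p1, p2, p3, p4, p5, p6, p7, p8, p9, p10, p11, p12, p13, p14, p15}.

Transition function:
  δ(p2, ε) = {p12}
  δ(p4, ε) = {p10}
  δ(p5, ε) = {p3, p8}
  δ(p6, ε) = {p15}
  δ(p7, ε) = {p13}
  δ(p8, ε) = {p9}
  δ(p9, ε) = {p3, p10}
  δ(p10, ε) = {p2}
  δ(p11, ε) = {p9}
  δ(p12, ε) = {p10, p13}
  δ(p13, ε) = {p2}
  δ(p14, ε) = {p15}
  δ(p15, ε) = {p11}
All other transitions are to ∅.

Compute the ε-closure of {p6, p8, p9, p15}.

Start with {p6, p8, p9, p15}.
From p9 via ε: add p3, p10.
From p15 via ε: add p11.
From p10 via ε: add p2.
From p2 via ε: add p12.
From p12 via ε: add p13.
No new states can be added; the closed set is {p2, p3, p6, p8, p9, p10, p11, p12, p13, p15}.

{p2, p3, p6, p8, p9, p10, p11, p12, p13, p15}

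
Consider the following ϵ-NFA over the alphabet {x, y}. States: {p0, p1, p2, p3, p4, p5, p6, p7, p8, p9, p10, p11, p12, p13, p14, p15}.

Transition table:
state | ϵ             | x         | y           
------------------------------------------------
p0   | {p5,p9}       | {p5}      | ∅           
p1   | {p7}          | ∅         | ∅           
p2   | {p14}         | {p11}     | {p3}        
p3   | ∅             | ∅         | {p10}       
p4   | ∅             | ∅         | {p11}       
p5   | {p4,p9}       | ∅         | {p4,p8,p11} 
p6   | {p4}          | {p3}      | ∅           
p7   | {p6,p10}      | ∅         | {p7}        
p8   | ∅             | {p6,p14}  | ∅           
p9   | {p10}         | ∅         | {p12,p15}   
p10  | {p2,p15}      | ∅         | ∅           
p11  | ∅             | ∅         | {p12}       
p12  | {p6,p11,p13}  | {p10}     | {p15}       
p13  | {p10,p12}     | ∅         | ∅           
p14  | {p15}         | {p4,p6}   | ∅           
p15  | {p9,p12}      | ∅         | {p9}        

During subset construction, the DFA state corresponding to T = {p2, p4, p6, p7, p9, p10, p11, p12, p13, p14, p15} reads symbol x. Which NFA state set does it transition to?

{p2, p3, p4, p6, p9, p10, p11, p12, p13, p14, p15}

p2 on x → {p11}.
p6 on x → {p3}.
p12 on x → {p10}.
p14 on x → {p4, p6}.
No x-transition from p4, p7, p9, p10, p11, p13, p15.
Union after reading x: {p3, p4, p6, p10, p11}.
Now take the ϵ-closure:
From p10 via ϵ: add p2, p15.
From p2 via ϵ: add p14.
From p15 via ϵ: add p9, p12.
From p12 via ϵ: add p13.
No new states can be added; the closed set is {p2, p3, p4, p6, p9, p10, p11, p12, p13, p14, p15}.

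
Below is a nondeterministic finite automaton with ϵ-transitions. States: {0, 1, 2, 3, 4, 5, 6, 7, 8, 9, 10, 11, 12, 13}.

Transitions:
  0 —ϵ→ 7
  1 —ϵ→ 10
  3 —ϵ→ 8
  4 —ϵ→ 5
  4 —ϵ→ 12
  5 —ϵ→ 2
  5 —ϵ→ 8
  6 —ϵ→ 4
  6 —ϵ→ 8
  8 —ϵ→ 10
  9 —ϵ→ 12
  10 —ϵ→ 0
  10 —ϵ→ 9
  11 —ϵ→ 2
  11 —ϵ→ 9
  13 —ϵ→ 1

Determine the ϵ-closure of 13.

{0, 1, 7, 9, 10, 12, 13}

Start with {13}.
From 13 via ϵ: add 1.
From 1 via ϵ: add 10.
From 10 via ϵ: add 0, 9.
From 0 via ϵ: add 7.
From 9 via ϵ: add 12.
No new states can be added; the closed set is {0, 1, 7, 9, 10, 12, 13}.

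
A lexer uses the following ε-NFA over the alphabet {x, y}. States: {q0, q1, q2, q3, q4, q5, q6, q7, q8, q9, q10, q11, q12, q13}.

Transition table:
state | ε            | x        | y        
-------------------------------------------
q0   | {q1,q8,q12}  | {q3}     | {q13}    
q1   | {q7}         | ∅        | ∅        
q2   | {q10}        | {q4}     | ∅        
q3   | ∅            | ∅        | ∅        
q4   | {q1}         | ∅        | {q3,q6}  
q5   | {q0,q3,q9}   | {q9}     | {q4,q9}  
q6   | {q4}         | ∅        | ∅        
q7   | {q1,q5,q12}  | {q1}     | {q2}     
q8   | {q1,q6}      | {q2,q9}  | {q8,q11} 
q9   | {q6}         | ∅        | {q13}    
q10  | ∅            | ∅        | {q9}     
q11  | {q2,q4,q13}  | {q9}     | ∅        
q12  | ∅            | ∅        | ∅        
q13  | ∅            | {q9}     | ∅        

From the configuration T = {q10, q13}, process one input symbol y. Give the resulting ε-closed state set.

{q0, q1, q3, q4, q5, q6, q7, q8, q9, q12}

q10 on y → {q9}.
No y-transition from q13.
Union after reading y: {q9}.
Now take the ε-closure:
From q9 via ε: add q6.
From q6 via ε: add q4.
From q4 via ε: add q1.
From q1 via ε: add q7.
From q7 via ε: add q5, q12.
From q5 via ε: add q0, q3.
From q0 via ε: add q8.
No new states can be added; the closed set is {q0, q1, q3, q4, q5, q6, q7, q8, q9, q12}.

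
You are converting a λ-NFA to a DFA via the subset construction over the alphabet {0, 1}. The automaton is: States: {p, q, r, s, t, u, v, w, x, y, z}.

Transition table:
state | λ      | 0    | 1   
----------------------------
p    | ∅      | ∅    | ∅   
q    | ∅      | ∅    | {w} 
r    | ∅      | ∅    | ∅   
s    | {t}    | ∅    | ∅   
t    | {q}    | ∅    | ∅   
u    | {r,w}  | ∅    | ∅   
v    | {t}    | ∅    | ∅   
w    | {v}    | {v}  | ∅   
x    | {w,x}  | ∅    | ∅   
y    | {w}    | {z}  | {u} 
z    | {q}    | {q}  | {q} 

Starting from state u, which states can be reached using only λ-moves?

Start with {u}.
From u via λ: add r, w.
From w via λ: add v.
From v via λ: add t.
From t via λ: add q.
No new states can be added; the closed set is {q, r, t, u, v, w}.

{q, r, t, u, v, w}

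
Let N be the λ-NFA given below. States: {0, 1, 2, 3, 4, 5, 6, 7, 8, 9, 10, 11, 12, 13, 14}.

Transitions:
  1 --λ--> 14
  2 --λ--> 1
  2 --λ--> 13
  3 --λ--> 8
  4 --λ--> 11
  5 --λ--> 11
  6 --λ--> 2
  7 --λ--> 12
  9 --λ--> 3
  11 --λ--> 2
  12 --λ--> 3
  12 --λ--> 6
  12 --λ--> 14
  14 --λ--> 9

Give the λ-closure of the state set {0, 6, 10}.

{0, 1, 2, 3, 6, 8, 9, 10, 13, 14}

Start with {0, 6, 10}.
From 6 via λ: add 2.
From 2 via λ: add 1, 13.
From 1 via λ: add 14.
From 14 via λ: add 9.
From 9 via λ: add 3.
From 3 via λ: add 8.
No new states can be added; the closed set is {0, 1, 2, 3, 6, 8, 9, 10, 13, 14}.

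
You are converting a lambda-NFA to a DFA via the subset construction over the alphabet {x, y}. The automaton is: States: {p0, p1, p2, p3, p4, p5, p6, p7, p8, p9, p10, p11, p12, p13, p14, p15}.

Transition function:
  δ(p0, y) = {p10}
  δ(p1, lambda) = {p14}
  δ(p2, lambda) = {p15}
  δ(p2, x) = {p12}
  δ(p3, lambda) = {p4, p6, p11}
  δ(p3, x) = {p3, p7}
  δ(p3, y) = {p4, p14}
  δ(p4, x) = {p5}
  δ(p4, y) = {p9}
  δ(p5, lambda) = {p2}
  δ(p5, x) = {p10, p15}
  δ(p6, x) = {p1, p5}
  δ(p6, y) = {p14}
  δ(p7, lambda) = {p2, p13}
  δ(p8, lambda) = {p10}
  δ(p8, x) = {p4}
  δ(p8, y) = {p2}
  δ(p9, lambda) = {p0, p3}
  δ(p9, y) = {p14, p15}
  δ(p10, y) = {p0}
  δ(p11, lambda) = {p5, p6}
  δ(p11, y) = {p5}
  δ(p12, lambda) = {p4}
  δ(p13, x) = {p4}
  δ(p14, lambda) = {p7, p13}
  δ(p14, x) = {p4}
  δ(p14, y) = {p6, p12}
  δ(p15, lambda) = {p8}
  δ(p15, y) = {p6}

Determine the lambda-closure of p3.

{p2, p3, p4, p5, p6, p8, p10, p11, p15}

Start with {p3}.
From p3 via lambda: add p4, p6, p11.
From p11 via lambda: add p5.
From p5 via lambda: add p2.
From p2 via lambda: add p15.
From p15 via lambda: add p8.
From p8 via lambda: add p10.
No new states can be added; the closed set is {p2, p3, p4, p5, p6, p8, p10, p11, p15}.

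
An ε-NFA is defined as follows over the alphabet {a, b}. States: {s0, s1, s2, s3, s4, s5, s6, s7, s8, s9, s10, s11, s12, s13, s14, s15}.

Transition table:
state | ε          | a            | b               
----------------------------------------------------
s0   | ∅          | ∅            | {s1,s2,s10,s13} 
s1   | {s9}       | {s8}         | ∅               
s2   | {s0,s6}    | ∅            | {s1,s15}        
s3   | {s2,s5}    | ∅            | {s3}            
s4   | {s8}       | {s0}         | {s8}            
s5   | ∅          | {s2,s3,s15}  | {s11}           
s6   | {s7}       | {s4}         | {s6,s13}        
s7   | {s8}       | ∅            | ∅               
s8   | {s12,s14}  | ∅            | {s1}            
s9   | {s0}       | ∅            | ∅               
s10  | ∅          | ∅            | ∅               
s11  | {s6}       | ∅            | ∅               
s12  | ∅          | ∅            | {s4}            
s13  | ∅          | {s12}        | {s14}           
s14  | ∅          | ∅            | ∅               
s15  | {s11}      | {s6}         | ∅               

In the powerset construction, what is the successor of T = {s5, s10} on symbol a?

s5 on a → {s2, s3, s15}.
No a-transition from s10.
Union after reading a: {s2, s3, s15}.
Now take the ε-closure:
From s2 via ε: add s0, s6.
From s3 via ε: add s5.
From s15 via ε: add s11.
From s6 via ε: add s7.
From s7 via ε: add s8.
From s8 via ε: add s12, s14.
No new states can be added; the closed set is {s0, s2, s3, s5, s6, s7, s8, s11, s12, s14, s15}.

{s0, s2, s3, s5, s6, s7, s8, s11, s12, s14, s15}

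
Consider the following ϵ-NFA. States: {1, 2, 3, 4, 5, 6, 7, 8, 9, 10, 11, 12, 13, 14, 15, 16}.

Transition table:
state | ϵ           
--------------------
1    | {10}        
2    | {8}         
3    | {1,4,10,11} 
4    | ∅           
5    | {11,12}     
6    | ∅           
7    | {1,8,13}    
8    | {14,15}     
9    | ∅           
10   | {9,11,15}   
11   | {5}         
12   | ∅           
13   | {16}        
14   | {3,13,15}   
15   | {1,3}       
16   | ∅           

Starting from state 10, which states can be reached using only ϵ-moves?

{1, 3, 4, 5, 9, 10, 11, 12, 15}

Start with {10}.
From 10 via ϵ: add 9, 11, 15.
From 11 via ϵ: add 5.
From 15 via ϵ: add 1, 3.
From 3 via ϵ: add 4.
From 5 via ϵ: add 12.
No new states can be added; the closed set is {1, 3, 4, 5, 9, 10, 11, 12, 15}.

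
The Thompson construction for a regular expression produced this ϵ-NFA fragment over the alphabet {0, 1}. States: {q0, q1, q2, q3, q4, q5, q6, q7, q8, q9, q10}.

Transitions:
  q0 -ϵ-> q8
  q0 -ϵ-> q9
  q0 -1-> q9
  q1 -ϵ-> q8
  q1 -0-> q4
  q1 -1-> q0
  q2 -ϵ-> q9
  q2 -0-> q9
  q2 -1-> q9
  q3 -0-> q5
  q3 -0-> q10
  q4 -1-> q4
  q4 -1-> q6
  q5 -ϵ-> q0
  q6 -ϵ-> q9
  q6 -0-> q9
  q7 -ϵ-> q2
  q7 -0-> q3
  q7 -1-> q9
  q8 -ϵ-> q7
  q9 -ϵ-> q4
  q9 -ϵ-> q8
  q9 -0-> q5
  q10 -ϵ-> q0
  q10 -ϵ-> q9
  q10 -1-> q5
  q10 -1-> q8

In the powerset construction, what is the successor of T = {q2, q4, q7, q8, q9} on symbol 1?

q2 on 1 → {q9}.
q4 on 1 → {q4, q6}.
q7 on 1 → {q9}.
No 1-transition from q8, q9.
Union after reading 1: {q4, q6, q9}.
Now take the ϵ-closure:
From q9 via ϵ: add q8.
From q8 via ϵ: add q7.
From q7 via ϵ: add q2.
No new states can be added; the closed set is {q2, q4, q6, q7, q8, q9}.

{q2, q4, q6, q7, q8, q9}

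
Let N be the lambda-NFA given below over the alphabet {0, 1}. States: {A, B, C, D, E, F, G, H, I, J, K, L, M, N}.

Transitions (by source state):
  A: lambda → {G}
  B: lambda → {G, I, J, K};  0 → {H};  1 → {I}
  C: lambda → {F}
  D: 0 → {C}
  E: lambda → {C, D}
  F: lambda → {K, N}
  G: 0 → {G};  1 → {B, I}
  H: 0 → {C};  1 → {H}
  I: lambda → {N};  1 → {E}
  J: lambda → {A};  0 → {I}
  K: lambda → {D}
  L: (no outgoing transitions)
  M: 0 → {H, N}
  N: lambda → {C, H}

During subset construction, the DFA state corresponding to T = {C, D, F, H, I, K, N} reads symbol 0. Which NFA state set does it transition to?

D on 0 → {C}.
H on 0 → {C}.
No 0-transition from C, F, I, K, N.
Union after reading 0: {C}.
Now take the lambda-closure:
From C via lambda: add F.
From F via lambda: add K, N.
From K via lambda: add D.
From N via lambda: add H.
No new states can be added; the closed set is {C, D, F, H, K, N}.

{C, D, F, H, K, N}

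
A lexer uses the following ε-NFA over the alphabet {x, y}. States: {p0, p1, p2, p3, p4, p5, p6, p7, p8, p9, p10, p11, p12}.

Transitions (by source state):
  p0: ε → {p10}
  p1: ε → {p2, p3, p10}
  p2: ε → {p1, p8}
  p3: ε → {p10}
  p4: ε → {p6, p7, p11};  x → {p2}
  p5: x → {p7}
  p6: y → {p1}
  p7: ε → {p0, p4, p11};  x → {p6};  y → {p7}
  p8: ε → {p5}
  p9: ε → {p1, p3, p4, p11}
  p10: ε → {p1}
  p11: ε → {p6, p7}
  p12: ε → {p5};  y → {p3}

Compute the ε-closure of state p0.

Start with {p0}.
From p0 via ε: add p10.
From p10 via ε: add p1.
From p1 via ε: add p2, p3.
From p2 via ε: add p8.
From p8 via ε: add p5.
No new states can be added; the closed set is {p0, p1, p2, p3, p5, p8, p10}.

{p0, p1, p2, p3, p5, p8, p10}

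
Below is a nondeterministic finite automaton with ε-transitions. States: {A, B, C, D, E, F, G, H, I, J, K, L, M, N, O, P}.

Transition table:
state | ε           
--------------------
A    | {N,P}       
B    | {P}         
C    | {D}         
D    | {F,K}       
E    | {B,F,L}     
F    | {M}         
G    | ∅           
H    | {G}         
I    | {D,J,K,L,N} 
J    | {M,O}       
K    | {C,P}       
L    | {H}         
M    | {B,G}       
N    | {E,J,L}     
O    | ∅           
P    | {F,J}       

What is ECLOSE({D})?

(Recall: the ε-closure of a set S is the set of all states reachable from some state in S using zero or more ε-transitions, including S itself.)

{B, C, D, F, G, J, K, M, O, P}

Start with {D}.
From D via ε: add F, K.
From F via ε: add M.
From K via ε: add C, P.
From M via ε: add B, G.
From P via ε: add J.
From J via ε: add O.
No new states can be added; the closed set is {B, C, D, F, G, J, K, M, O, P}.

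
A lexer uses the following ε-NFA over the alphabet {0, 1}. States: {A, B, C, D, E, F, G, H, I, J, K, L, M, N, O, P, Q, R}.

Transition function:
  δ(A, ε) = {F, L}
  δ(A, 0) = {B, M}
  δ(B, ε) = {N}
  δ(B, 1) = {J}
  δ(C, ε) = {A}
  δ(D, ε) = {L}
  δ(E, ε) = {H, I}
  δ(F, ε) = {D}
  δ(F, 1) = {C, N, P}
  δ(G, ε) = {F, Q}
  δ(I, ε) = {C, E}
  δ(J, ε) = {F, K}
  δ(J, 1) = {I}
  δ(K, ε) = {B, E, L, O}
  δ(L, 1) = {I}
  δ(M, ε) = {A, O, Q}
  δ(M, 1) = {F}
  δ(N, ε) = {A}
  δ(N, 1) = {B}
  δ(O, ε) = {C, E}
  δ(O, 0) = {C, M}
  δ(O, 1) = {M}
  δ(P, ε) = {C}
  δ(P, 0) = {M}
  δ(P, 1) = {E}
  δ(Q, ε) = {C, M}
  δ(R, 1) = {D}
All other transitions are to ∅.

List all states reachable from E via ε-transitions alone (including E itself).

Start with {E}.
From E via ε: add H, I.
From I via ε: add C.
From C via ε: add A.
From A via ε: add F, L.
From F via ε: add D.
No new states can be added; the closed set is {A, C, D, E, F, H, I, L}.

{A, C, D, E, F, H, I, L}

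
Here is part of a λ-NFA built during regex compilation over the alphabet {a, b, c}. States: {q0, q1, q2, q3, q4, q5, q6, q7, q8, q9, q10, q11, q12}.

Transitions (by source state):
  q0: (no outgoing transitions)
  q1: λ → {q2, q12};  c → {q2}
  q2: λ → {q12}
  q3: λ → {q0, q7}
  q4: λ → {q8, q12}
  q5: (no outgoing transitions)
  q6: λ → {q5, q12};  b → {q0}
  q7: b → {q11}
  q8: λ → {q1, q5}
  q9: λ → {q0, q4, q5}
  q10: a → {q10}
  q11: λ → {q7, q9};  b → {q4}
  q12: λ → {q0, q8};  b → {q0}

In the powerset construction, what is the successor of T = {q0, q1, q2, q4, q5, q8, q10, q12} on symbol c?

{q0, q1, q2, q5, q8, q12}

q1 on c → {q2}.
No c-transition from q0, q2, q4, q5, q8, q10, q12.
Union after reading c: {q2}.
Now take the λ-closure:
From q2 via λ: add q12.
From q12 via λ: add q0, q8.
From q8 via λ: add q1, q5.
No new states can be added; the closed set is {q0, q1, q2, q5, q8, q12}.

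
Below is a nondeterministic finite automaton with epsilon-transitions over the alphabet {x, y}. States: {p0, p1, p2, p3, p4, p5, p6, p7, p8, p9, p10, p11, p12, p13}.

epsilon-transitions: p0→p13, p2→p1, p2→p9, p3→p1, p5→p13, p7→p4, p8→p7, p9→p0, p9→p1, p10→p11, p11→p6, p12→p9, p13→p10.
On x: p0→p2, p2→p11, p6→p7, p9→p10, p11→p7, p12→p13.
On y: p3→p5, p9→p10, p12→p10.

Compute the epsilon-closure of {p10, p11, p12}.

{p0, p1, p6, p9, p10, p11, p12, p13}

Start with {p10, p11, p12}.
From p11 via epsilon: add p6.
From p12 via epsilon: add p9.
From p9 via epsilon: add p0, p1.
From p0 via epsilon: add p13.
No new states can be added; the closed set is {p0, p1, p6, p9, p10, p11, p12, p13}.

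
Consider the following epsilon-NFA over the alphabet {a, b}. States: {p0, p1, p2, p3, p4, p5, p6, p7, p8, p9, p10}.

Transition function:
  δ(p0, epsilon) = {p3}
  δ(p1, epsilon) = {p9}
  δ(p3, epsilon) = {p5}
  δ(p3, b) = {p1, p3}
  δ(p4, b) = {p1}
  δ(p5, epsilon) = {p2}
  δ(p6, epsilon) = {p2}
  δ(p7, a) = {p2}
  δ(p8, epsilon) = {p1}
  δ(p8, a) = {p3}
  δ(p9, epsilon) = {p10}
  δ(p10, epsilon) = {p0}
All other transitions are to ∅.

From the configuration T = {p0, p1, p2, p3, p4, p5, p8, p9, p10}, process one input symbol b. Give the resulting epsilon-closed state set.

p3 on b → {p1, p3}.
p4 on b → {p1}.
No b-transition from p0, p1, p2, p5, p8, p9, p10.
Union after reading b: {p1, p3}.
Now take the epsilon-closure:
From p1 via epsilon: add p9.
From p3 via epsilon: add p5.
From p5 via epsilon: add p2.
From p9 via epsilon: add p10.
From p10 via epsilon: add p0.
No new states can be added; the closed set is {p0, p1, p2, p3, p5, p9, p10}.

{p0, p1, p2, p3, p5, p9, p10}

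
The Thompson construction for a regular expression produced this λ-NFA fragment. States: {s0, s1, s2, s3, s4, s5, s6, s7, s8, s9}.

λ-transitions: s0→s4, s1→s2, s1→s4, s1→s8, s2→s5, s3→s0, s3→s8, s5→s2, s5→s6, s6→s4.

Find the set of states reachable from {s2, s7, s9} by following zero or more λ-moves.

Start with {s2, s7, s9}.
From s2 via λ: add s5.
From s5 via λ: add s6.
From s6 via λ: add s4.
No new states can be added; the closed set is {s2, s4, s5, s6, s7, s9}.

{s2, s4, s5, s6, s7, s9}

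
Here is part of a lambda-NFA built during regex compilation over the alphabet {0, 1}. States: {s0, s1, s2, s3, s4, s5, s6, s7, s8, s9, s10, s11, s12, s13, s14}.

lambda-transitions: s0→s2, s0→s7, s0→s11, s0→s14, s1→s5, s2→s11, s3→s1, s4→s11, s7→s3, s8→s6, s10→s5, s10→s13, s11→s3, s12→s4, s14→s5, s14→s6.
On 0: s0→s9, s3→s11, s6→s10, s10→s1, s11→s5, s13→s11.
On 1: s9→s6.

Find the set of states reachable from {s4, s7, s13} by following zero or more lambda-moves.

Start with {s4, s7, s13}.
From s4 via lambda: add s11.
From s7 via lambda: add s3.
From s3 via lambda: add s1.
From s1 via lambda: add s5.
No new states can be added; the closed set is {s1, s3, s4, s5, s7, s11, s13}.

{s1, s3, s4, s5, s7, s11, s13}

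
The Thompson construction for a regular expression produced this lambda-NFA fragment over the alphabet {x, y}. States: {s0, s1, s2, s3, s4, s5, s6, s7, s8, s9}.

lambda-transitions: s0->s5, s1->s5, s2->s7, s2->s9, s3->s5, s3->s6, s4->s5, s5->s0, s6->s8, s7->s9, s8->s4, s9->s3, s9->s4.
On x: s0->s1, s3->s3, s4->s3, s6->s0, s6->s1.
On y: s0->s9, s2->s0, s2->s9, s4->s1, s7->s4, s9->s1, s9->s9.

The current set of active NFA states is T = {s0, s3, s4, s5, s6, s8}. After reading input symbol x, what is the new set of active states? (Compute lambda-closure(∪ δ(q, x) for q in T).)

{s0, s1, s3, s4, s5, s6, s8}

s0 on x → {s1}.
s3 on x → {s3}.
s4 on x → {s3}.
s6 on x → {s0, s1}.
No x-transition from s5, s8.
Union after reading x: {s0, s1, s3}.
Now take the lambda-closure:
From s0 via lambda: add s5.
From s3 via lambda: add s6.
From s6 via lambda: add s8.
From s8 via lambda: add s4.
No new states can be added; the closed set is {s0, s1, s3, s4, s5, s6, s8}.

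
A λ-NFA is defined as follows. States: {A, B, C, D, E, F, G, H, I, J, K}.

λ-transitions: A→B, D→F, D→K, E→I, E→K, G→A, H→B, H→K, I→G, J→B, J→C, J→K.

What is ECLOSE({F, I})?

Start with {F, I}.
From I via λ: add G.
From G via λ: add A.
From A via λ: add B.
No new states can be added; the closed set is {A, B, F, G, I}.

{A, B, F, G, I}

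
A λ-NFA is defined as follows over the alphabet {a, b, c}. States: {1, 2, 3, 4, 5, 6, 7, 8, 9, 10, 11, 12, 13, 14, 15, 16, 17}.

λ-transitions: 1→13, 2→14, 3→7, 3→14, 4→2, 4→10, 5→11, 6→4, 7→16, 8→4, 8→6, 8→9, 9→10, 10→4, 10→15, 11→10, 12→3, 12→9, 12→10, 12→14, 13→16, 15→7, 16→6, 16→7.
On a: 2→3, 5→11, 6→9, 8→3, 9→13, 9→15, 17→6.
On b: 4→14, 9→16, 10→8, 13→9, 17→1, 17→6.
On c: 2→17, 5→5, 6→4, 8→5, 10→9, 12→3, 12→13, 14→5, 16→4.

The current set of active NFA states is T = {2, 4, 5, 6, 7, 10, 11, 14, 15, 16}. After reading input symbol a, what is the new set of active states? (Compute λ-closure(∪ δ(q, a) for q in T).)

{2, 3, 4, 6, 7, 9, 10, 11, 14, 15, 16}

2 on a → {3}.
5 on a → {11}.
6 on a → {9}.
No a-transition from 4, 7, 10, 11, 14, 15, 16.
Union after reading a: {3, 9, 11}.
Now take the λ-closure:
From 3 via λ: add 7, 14.
From 9 via λ: add 10.
From 7 via λ: add 16.
From 10 via λ: add 4, 15.
From 4 via λ: add 2.
From 16 via λ: add 6.
No new states can be added; the closed set is {2, 3, 4, 6, 7, 9, 10, 11, 14, 15, 16}.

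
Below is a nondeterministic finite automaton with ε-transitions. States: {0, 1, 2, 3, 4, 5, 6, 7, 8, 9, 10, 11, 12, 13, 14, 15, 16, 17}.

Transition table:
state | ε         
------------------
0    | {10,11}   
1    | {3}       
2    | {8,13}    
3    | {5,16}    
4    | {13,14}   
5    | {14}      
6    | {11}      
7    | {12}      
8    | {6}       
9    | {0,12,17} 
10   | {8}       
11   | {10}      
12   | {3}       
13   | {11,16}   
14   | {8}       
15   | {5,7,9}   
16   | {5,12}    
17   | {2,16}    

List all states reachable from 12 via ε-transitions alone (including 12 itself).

Start with {12}.
From 12 via ε: add 3.
From 3 via ε: add 5, 16.
From 5 via ε: add 14.
From 14 via ε: add 8.
From 8 via ε: add 6.
From 6 via ε: add 11.
From 11 via ε: add 10.
No new states can be added; the closed set is {3, 5, 6, 8, 10, 11, 12, 14, 16}.

{3, 5, 6, 8, 10, 11, 12, 14, 16}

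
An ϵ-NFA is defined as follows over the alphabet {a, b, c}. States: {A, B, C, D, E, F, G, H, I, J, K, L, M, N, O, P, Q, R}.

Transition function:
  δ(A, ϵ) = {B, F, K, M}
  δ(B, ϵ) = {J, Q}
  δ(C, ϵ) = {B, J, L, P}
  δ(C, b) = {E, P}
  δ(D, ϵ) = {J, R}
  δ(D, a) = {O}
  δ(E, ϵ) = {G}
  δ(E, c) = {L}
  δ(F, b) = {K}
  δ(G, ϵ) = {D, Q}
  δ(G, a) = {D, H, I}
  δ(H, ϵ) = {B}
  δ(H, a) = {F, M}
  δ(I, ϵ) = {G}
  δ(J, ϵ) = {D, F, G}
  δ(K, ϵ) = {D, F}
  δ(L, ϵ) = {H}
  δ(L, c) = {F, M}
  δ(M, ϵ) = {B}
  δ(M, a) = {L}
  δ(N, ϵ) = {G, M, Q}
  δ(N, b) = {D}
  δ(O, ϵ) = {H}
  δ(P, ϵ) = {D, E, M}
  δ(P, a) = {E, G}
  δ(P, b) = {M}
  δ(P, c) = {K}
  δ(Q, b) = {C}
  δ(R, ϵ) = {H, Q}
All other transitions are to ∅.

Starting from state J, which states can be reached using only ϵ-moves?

{B, D, F, G, H, J, Q, R}

Start with {J}.
From J via ϵ: add D, F, G.
From D via ϵ: add R.
From G via ϵ: add Q.
From R via ϵ: add H.
From H via ϵ: add B.
No new states can be added; the closed set is {B, D, F, G, H, J, Q, R}.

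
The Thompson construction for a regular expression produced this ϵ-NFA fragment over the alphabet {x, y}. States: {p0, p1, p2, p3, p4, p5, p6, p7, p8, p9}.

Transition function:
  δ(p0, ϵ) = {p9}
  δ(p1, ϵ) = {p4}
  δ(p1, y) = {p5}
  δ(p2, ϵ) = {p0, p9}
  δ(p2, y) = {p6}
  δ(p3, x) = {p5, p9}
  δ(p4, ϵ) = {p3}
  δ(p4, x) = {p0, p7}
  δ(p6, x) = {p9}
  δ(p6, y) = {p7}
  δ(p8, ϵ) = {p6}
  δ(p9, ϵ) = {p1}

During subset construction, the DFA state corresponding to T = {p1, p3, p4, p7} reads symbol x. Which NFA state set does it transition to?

p3 on x → {p5, p9}.
p4 on x → {p0, p7}.
No x-transition from p1, p7.
Union after reading x: {p0, p5, p7, p9}.
Now take the ϵ-closure:
From p9 via ϵ: add p1.
From p1 via ϵ: add p4.
From p4 via ϵ: add p3.
No new states can be added; the closed set is {p0, p1, p3, p4, p5, p7, p9}.

{p0, p1, p3, p4, p5, p7, p9}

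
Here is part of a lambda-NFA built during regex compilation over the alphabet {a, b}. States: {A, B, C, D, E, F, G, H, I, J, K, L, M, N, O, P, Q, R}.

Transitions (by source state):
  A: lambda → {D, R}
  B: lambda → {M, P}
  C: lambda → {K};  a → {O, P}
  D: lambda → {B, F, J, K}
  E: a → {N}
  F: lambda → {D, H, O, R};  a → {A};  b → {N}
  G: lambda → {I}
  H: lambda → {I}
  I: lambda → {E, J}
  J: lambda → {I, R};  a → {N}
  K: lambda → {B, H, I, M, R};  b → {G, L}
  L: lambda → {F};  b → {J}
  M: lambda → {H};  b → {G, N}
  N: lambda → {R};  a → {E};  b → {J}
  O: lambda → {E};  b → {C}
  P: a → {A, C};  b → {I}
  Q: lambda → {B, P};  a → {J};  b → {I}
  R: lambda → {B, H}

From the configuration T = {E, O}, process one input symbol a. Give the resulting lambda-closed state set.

{B, E, H, I, J, M, N, P, R}

E on a → {N}.
No a-transition from O.
Union after reading a: {N}.
Now take the lambda-closure:
From N via lambda: add R.
From R via lambda: add B, H.
From B via lambda: add M, P.
From H via lambda: add I.
From I via lambda: add E, J.
No new states can be added; the closed set is {B, E, H, I, J, M, N, P, R}.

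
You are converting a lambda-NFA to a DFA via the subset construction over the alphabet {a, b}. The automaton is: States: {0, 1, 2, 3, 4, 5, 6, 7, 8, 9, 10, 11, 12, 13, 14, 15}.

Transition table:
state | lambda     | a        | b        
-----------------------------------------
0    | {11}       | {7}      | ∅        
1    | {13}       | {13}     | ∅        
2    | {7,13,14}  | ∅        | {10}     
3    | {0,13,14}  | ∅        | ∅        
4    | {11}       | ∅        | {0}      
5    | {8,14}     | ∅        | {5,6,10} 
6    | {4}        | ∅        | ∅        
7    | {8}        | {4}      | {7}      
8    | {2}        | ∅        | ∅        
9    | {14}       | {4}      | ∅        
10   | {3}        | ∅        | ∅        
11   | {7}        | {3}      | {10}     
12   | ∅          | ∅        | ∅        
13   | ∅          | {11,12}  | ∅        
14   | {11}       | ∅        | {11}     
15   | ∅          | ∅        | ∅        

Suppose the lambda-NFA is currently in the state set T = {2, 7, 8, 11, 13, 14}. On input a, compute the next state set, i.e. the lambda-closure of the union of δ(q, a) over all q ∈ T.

{0, 2, 3, 4, 7, 8, 11, 12, 13, 14}

7 on a → {4}.
11 on a → {3}.
13 on a → {11, 12}.
No a-transition from 2, 8, 14.
Union after reading a: {3, 4, 11, 12}.
Now take the lambda-closure:
From 3 via lambda: add 0, 13, 14.
From 11 via lambda: add 7.
From 7 via lambda: add 8.
From 8 via lambda: add 2.
No new states can be added; the closed set is {0, 2, 3, 4, 7, 8, 11, 12, 13, 14}.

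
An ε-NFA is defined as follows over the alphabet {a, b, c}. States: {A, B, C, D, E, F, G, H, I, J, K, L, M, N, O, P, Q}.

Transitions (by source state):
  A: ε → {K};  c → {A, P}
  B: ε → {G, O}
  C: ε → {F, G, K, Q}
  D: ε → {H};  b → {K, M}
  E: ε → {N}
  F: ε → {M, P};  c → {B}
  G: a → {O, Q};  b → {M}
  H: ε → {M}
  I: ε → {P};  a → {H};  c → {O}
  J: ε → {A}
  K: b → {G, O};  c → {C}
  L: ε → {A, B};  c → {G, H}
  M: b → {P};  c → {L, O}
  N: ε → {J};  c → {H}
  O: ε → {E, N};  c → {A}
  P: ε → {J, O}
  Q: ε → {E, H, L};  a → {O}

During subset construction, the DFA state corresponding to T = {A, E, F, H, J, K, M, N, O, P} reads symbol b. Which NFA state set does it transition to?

{A, E, G, J, K, N, O, P}

K on b → {G, O}.
M on b → {P}.
No b-transition from A, E, F, H, J, N, O, P.
Union after reading b: {G, O, P}.
Now take the ε-closure:
From O via ε: add E, N.
From P via ε: add J.
From J via ε: add A.
From A via ε: add K.
No new states can be added; the closed set is {A, E, G, J, K, N, O, P}.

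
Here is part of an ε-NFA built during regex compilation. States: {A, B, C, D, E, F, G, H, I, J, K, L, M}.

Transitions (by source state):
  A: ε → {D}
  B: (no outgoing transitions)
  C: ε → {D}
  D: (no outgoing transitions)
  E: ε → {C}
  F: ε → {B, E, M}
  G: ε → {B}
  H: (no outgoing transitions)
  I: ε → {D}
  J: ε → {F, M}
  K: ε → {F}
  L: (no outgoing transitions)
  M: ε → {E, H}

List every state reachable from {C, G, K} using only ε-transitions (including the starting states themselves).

{B, C, D, E, F, G, H, K, M}

Start with {C, G, K}.
From C via ε: add D.
From G via ε: add B.
From K via ε: add F.
From F via ε: add E, M.
From M via ε: add H.
No new states can be added; the closed set is {B, C, D, E, F, G, H, K, M}.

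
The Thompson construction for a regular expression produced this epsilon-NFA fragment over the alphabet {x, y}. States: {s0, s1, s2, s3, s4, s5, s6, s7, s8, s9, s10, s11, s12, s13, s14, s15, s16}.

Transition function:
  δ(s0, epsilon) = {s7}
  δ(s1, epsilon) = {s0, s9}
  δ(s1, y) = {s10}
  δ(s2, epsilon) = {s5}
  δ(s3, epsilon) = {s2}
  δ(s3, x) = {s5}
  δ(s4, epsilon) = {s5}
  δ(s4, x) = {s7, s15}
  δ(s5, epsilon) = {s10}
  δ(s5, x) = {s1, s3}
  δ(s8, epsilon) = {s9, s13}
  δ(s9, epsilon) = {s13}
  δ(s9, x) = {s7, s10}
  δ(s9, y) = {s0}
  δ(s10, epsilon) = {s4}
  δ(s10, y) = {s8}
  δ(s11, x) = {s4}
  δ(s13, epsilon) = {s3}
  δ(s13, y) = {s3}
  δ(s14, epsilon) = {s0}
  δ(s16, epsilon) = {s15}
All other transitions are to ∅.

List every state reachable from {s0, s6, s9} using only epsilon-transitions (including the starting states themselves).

{s0, s2, s3, s4, s5, s6, s7, s9, s10, s13}

Start with {s0, s6, s9}.
From s0 via epsilon: add s7.
From s9 via epsilon: add s13.
From s13 via epsilon: add s3.
From s3 via epsilon: add s2.
From s2 via epsilon: add s5.
From s5 via epsilon: add s10.
From s10 via epsilon: add s4.
No new states can be added; the closed set is {s0, s2, s3, s4, s5, s6, s7, s9, s10, s13}.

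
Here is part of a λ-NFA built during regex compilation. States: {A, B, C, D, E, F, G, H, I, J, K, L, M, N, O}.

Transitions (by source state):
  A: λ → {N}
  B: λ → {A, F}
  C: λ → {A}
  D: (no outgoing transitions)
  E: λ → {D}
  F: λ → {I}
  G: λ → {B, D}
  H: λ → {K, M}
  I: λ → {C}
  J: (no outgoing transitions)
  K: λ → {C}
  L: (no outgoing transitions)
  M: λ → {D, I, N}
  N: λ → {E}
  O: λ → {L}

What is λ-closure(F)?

Start with {F}.
From F via λ: add I.
From I via λ: add C.
From C via λ: add A.
From A via λ: add N.
From N via λ: add E.
From E via λ: add D.
No new states can be added; the closed set is {A, C, D, E, F, I, N}.

{A, C, D, E, F, I, N}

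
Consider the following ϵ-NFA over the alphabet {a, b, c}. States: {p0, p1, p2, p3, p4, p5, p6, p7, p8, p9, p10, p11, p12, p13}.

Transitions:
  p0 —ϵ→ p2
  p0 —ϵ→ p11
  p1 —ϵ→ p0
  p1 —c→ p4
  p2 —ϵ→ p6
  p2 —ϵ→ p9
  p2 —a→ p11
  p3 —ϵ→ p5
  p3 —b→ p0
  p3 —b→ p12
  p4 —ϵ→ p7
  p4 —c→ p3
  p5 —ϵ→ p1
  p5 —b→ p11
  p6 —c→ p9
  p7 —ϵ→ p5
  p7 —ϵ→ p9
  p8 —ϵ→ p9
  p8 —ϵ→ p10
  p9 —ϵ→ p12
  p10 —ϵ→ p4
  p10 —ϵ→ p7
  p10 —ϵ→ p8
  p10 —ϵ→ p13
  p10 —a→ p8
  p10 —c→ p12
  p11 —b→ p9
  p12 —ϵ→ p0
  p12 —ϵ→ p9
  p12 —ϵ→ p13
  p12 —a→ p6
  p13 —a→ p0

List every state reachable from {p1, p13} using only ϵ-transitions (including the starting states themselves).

{p0, p1, p2, p6, p9, p11, p12, p13}

Start with {p1, p13}.
From p1 via ϵ: add p0.
From p0 via ϵ: add p2, p11.
From p2 via ϵ: add p6, p9.
From p9 via ϵ: add p12.
No new states can be added; the closed set is {p0, p1, p2, p6, p9, p11, p12, p13}.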